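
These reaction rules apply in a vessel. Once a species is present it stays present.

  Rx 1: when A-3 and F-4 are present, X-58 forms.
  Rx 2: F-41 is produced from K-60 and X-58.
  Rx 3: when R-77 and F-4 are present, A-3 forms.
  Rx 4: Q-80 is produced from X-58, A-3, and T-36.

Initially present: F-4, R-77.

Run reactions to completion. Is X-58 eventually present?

Yes

R-77 and F-4 present → A-3 forms (Rx 3).
A-3 and F-4 present → X-58 forms (Rx 1).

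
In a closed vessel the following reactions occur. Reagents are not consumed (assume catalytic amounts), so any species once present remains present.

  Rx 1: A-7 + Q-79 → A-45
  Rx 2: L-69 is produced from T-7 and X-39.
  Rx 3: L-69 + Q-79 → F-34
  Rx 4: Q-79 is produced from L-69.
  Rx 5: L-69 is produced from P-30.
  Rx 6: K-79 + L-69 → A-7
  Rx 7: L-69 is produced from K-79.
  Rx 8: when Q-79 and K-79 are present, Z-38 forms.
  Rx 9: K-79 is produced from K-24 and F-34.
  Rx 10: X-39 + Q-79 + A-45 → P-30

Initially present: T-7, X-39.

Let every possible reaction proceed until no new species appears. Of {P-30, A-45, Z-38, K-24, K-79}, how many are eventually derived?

0

P-30 would need X-39, Q-79, and A-45 (Rx 10), but A-45 never forms.
A-45 would need A-7 and Q-79 (Rx 1), but A-7 never forms.
Z-38 would need Q-79 and K-79 (Rx 8), but K-79 never forms.
No rule produces K-24, and it is not given.
K-79 would need K-24 and F-34 (Rx 9), but K-24 never forms.
None of the 5 are reached.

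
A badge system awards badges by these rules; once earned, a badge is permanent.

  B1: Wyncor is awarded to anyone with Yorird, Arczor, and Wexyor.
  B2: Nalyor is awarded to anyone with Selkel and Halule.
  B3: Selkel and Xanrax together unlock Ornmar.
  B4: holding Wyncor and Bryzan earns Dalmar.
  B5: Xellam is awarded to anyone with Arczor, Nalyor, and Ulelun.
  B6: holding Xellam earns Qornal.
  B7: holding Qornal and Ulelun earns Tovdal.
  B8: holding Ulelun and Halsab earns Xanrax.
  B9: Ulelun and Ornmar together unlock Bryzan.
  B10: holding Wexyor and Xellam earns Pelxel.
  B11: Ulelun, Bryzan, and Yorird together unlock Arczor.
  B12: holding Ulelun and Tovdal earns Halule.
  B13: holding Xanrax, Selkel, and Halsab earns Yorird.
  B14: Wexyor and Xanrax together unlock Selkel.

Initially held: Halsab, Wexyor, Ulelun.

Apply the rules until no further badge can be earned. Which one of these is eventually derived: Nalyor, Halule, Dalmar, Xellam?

Dalmar

With Ulelun and Halsab, Xanrax is earned (B8).
With Wexyor and Xanrax, Selkel is earned (B14).
With Selkel and Xanrax, Ornmar is earned (B3).
With Xanrax, Selkel, and Halsab, Yorird is earned (B13).
With Ulelun and Ornmar, Bryzan is earned (B9).
With Ulelun, Bryzan, and Yorird, Arczor is earned (B11).
With Yorird, Arczor, and Wexyor, Wyncor is earned (B1).
With Wyncor and Bryzan, Dalmar is earned (B4).
Halule would need Ulelun and Tovdal (B12), but Tovdal is never earned. Xellam would need Arczor, Nalyor, and Ulelun (B5), but Nalyor is never earned. Nalyor would need Selkel and Halule (B2), but Halule is never earned.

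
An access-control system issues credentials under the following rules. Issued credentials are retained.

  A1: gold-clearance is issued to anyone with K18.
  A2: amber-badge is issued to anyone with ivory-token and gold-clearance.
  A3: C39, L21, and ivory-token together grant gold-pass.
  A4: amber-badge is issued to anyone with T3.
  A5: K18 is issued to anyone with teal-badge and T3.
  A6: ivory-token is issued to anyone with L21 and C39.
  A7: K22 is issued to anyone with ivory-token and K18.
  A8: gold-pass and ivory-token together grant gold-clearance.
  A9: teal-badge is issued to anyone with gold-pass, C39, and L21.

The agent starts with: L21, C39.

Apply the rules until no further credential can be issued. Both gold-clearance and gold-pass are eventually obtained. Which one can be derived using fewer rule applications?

gold-pass: Holding L21 and C39 grants ivory-token (A6). Holding C39, L21, and ivory-token grants gold-pass (A3). [2 rule applications]
gold-clearance: Holding L21 and C39 grants ivory-token (A6). Holding C39, L21, and ivory-token grants gold-pass (A3). Holding gold-pass and ivory-token grants gold-clearance (A8). [3 rule applications]
gold-pass needs fewer.

gold-pass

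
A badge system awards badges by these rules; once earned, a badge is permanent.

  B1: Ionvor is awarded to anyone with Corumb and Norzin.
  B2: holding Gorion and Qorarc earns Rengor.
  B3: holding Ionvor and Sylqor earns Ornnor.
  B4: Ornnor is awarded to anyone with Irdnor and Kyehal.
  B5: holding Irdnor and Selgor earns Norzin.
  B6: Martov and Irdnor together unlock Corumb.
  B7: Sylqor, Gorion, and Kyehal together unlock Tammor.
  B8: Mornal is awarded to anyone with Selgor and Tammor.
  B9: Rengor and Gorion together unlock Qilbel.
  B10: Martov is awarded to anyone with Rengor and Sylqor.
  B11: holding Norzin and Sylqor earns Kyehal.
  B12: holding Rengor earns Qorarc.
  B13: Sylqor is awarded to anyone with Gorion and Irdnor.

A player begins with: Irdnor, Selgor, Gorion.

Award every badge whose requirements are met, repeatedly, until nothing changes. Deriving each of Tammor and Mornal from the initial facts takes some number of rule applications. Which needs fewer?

Tammor: With Gorion and Irdnor, Sylqor is earned (B13). With Irdnor and Selgor, Norzin is earned (B5). With Norzin and Sylqor, Kyehal is earned (B11). With Sylqor, Gorion, and Kyehal, Tammor is earned (B7). [4 rule applications]
Mornal: With Gorion and Irdnor, Sylqor is earned (B13). With Irdnor and Selgor, Norzin is earned (B5). With Norzin and Sylqor, Kyehal is earned (B11). With Sylqor, Gorion, and Kyehal, Tammor is earned (B7). With Selgor and Tammor, Mornal is earned (B8). [5 rule applications]
Tammor needs fewer.

Tammor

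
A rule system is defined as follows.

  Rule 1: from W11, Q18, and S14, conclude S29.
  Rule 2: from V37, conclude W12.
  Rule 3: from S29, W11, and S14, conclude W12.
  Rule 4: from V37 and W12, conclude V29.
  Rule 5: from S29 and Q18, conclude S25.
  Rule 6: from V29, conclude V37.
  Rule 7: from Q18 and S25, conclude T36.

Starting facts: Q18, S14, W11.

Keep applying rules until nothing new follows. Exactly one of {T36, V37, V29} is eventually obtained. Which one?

From W11, Q18, and S14, Rule 1 gives S29.
S29 and Q18 hold, so S25 follows (Rule 5).
From Q18 and S25, Rule 7 gives T36.
V37 would need V29 (Rule 6), but V29 is never established. V29 would need V37 and W12 (Rule 4), but V37 is never established.

T36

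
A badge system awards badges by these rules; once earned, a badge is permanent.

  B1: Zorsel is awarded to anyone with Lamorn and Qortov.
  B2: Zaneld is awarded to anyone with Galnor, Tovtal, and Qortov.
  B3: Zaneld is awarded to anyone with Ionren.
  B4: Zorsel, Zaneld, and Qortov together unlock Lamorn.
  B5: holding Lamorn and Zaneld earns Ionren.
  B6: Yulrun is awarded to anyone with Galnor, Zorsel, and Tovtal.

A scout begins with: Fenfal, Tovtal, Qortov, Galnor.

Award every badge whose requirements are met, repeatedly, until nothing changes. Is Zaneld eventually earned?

Yes

With Galnor, Tovtal, and Qortov, Zaneld is earned (B2).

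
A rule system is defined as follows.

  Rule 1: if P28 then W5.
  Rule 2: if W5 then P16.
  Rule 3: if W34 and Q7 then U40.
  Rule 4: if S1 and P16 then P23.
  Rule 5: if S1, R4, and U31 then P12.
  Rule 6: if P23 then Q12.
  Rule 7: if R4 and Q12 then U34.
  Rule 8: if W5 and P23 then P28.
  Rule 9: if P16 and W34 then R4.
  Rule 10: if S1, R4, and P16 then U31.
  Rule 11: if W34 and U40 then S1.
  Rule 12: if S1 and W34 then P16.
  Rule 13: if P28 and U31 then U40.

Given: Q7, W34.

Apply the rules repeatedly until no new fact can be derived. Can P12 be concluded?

Yes

W34 and Q7 hold, so U40 follows (Rule 3).
From W34 and U40, Rule 11 gives S1.
S1 and W34 hold, so P16 follows (Rule 12).
P16 and W34 hold, so R4 follows (Rule 9).
S1, R4, and P16 hold, so U31 follows (Rule 10).
S1, R4, and U31 hold, so P12 follows (Rule 5).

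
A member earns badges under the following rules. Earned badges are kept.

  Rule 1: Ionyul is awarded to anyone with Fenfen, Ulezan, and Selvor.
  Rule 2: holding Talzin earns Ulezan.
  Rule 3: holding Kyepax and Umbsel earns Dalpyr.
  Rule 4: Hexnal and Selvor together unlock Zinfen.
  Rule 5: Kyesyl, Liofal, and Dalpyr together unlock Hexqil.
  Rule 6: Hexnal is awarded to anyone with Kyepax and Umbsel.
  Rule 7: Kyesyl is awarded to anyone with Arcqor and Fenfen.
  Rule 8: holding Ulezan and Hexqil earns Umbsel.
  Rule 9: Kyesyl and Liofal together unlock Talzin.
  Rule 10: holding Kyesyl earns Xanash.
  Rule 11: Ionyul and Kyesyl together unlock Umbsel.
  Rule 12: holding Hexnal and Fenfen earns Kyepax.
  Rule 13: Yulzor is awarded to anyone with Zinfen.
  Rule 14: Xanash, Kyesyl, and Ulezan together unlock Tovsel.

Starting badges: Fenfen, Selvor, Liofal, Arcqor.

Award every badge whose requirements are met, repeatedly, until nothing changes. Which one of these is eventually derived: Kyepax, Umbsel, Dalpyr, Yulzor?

With Arcqor and Fenfen, Kyesyl is earned (Rule 7).
With Kyesyl and Liofal, Talzin is earned (Rule 9).
With Talzin, Ulezan is earned (Rule 2).
With Fenfen, Ulezan, and Selvor, Ionyul is earned (Rule 1).
With Ionyul and Kyesyl, Umbsel is earned (Rule 11).
Dalpyr would need Kyepax and Umbsel (Rule 3), but Kyepax is never earned. Kyepax would need Hexnal and Fenfen (Rule 12), but Hexnal is never earned. Yulzor would need Zinfen (Rule 13), but Zinfen is never earned.

Umbsel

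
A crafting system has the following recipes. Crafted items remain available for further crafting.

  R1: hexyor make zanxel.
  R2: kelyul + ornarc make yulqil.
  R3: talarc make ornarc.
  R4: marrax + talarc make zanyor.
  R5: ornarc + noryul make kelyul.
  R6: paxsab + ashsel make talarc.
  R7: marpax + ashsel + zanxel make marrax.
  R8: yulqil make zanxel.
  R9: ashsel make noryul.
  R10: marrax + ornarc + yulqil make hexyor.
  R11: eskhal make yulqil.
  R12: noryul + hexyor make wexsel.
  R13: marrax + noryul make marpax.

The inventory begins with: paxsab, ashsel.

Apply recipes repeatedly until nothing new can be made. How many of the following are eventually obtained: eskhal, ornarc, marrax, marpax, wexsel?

1

Using R6, paxsab and ashsel make talarc.
talarc → ornarc (R3).
No rule produces eskhal, and it is not given.
ornarc: reached.
marrax would need marpax, ashsel, and zanxel (R7), but marpax is never obtained.
marpax would need marrax and noryul (R13), but marrax is never obtained.
wexsel would need noryul and hexyor (R12), but hexyor is never obtained.
Reached: ornarc — 1 of the 5.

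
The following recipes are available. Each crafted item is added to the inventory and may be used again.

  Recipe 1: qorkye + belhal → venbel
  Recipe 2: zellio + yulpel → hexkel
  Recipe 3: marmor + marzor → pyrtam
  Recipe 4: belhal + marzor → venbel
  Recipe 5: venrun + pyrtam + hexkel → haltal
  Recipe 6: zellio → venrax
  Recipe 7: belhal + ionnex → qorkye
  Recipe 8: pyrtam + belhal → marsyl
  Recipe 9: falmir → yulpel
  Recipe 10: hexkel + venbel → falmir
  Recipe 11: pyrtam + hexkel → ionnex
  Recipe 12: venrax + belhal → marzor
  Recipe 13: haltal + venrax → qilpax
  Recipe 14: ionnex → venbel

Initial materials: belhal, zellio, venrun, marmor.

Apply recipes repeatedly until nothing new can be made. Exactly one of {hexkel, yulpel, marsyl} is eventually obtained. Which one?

marsyl

Using Recipe 6, zellio makes venrax.
venrax + belhal → marzor (Recipe 12).
Using Recipe 3, marmor and marzor make pyrtam.
pyrtam + belhal → marsyl (Recipe 8).
hexkel would need zellio and yulpel (Recipe 2), but yulpel is never obtained. yulpel would need falmir (Recipe 9), but falmir is never obtained.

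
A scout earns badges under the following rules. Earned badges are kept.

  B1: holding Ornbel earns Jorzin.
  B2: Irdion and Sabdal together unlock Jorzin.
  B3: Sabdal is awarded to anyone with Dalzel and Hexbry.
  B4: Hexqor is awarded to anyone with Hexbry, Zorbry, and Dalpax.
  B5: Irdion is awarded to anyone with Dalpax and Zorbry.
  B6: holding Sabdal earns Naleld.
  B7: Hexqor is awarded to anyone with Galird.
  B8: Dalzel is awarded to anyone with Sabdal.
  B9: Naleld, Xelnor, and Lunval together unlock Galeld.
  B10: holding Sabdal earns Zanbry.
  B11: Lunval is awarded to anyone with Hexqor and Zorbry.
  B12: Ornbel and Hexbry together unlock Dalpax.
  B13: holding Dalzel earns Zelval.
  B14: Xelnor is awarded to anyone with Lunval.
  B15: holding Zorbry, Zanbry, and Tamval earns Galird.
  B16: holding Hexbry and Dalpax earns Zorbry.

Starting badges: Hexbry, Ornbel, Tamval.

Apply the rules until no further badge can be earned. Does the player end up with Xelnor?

Yes

With Ornbel and Hexbry, Dalpax is earned (B12).
With Hexbry and Dalpax, Zorbry is earned (B16).
With Hexbry, Zorbry, and Dalpax, Hexqor is earned (B4).
With Hexqor and Zorbry, Lunval is earned (B11).
With Lunval, Xelnor is earned (B14).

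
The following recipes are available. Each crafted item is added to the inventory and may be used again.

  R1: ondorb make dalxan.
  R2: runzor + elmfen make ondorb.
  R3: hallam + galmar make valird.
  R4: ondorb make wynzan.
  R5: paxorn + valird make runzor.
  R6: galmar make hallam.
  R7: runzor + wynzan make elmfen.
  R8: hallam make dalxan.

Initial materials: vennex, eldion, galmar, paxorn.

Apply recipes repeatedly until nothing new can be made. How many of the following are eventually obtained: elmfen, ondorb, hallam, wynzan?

1

galmar → hallam (R6).
elmfen would need runzor and wynzan (R7), but wynzan is never obtained.
ondorb would need runzor and elmfen (R2), but elmfen is never obtained.
hallam: reached.
wynzan would need ondorb (R4), but ondorb is never obtained.
Reached: hallam — 1 of the 4.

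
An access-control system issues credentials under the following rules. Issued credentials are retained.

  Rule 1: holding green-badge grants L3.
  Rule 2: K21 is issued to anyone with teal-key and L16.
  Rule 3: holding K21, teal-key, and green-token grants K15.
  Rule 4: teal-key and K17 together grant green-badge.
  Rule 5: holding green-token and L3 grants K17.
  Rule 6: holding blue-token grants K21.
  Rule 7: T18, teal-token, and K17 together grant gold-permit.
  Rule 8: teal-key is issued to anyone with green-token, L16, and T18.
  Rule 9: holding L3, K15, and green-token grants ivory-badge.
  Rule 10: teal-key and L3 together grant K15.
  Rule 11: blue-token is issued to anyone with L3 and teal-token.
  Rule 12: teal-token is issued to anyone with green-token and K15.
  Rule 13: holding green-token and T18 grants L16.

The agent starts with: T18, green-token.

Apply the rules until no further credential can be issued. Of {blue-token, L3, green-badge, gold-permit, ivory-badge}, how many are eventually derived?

blue-token would need L3 and teal-token (Rule 11), but L3 is never granted.
L3 would need green-badge (Rule 1), but green-badge is never granted.
green-badge would need teal-key and K17 (Rule 4), but K17 is never granted.
gold-permit would need T18, teal-token, and K17 (Rule 7), but K17 is never granted.
ivory-badge would need L3, K15, and green-token (Rule 9), but L3 is never granted.
None of the 5 are reached.

0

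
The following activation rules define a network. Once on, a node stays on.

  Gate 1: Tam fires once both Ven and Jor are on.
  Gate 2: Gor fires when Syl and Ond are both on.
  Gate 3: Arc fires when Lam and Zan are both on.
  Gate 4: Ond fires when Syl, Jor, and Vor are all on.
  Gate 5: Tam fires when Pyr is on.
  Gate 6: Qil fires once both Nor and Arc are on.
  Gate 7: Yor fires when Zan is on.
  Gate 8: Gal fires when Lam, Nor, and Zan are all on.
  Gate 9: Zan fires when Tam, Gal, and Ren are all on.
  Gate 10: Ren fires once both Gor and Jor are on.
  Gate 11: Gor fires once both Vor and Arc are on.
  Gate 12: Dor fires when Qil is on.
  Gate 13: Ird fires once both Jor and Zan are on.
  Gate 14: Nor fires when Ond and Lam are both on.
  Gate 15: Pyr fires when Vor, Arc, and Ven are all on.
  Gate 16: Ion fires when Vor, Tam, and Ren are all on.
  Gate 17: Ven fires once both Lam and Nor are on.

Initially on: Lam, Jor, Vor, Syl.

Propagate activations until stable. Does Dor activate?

Dor would need Qil (Gate 12), but Qil never turns on.

No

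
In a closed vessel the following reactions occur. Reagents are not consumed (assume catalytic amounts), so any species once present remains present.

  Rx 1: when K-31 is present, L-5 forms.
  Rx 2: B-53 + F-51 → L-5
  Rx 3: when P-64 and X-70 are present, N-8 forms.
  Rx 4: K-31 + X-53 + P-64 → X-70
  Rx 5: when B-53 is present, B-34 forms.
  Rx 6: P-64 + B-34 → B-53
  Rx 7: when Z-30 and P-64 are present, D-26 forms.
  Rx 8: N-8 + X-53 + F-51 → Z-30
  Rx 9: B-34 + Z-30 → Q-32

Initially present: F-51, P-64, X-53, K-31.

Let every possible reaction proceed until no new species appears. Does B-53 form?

No

B-53 would need P-64 and B-34 (Rx 6), but B-34 never forms.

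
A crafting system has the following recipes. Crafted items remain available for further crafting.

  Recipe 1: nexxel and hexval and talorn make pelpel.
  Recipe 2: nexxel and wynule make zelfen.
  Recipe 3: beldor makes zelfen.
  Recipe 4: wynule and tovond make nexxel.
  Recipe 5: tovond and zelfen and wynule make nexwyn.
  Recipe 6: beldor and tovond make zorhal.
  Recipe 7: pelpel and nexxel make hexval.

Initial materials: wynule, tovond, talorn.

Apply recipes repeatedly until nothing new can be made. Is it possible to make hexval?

hexval would need pelpel and nexxel (Recipe 7), but pelpel is never obtained.

No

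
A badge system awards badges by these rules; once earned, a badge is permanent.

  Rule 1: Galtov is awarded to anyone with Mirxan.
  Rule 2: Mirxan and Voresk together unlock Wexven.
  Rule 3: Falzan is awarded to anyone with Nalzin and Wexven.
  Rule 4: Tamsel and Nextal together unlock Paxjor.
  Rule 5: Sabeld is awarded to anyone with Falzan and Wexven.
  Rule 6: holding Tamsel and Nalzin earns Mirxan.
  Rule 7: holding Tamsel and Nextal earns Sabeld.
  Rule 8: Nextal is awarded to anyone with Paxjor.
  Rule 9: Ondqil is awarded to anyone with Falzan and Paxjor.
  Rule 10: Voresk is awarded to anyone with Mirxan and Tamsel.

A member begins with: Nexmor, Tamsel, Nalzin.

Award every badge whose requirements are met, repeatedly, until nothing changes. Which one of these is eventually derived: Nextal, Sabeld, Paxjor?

With Tamsel and Nalzin, Mirxan is earned (Rule 6).
With Mirxan and Tamsel, Voresk is earned (Rule 10).
With Mirxan and Voresk, Wexven is earned (Rule 2).
With Nalzin and Wexven, Falzan is earned (Rule 3).
With Falzan and Wexven, Sabeld is earned (Rule 5).
Paxjor would need Tamsel and Nextal (Rule 4), but Nextal is never earned. Nextal would need Paxjor (Rule 8), but Paxjor is never earned.

Sabeld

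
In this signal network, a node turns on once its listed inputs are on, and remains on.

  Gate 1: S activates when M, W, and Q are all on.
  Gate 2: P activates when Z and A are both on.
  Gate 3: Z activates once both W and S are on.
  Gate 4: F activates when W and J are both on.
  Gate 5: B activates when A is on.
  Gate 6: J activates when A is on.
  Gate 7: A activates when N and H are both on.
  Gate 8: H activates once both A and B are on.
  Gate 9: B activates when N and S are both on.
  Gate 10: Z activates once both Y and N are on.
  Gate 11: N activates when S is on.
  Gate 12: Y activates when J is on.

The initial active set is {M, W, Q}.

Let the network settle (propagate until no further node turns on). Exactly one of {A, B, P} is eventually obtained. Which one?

Gate 1: M, W, and Q on → S on.
Gate 11: S on → N on.
Gate 9: N and S on → B on.
A would need N and H (Gate 7), but H never turns on. P would need Z and A (Gate 2), but A never turns on.

B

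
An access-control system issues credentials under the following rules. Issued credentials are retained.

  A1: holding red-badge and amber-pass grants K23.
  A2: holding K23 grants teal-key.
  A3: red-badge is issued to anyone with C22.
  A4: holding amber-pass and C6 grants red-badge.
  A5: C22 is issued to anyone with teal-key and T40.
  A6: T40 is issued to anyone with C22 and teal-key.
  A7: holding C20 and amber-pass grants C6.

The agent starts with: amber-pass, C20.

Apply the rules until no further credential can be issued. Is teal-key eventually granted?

Holding C20 and amber-pass grants C6 (A7).
Holding amber-pass and C6 grants red-badge (A4).
Holding red-badge and amber-pass grants K23 (A1).
Holding K23 grants teal-key (A2).

Yes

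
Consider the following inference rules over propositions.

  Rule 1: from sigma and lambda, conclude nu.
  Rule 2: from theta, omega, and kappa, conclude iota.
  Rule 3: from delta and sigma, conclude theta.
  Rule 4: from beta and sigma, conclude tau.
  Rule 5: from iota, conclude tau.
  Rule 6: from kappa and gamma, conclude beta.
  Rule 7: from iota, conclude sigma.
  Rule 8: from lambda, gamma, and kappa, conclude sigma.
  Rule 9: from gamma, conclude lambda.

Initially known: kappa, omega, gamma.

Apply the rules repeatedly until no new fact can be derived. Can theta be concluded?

theta would need delta and sigma (Rule 3), but delta is never established.

No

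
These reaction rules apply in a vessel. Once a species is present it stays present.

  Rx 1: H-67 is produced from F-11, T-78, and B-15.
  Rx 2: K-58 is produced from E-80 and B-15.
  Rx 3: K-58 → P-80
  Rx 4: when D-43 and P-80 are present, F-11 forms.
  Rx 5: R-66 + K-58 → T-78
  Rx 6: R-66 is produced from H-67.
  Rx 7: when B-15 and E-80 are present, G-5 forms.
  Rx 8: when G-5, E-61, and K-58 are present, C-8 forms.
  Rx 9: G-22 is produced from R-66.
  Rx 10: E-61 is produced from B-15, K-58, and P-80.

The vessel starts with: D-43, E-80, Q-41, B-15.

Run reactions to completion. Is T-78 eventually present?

T-78 would need R-66 and K-58 (Rx 5), but R-66 never forms.

No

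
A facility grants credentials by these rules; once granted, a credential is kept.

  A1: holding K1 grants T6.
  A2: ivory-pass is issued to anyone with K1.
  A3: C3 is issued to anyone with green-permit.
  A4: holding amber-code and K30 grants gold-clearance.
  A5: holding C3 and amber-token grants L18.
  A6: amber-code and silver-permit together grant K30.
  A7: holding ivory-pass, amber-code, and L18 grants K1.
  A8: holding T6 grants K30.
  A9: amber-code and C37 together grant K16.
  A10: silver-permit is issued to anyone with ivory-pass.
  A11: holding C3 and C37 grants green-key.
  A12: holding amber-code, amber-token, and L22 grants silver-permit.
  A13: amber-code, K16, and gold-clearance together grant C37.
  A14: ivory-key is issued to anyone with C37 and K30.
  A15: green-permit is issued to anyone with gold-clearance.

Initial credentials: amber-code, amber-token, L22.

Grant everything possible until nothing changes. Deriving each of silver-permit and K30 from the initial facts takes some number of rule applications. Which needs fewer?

silver-permit

silver-permit: Holding amber-code, amber-token, and L22 grants silver-permit (A12). [1 rule application]
K30: Holding amber-code, amber-token, and L22 grants silver-permit (A12). Holding amber-code and silver-permit grants K30 (A6). [2 rule applications]
silver-permit needs fewer.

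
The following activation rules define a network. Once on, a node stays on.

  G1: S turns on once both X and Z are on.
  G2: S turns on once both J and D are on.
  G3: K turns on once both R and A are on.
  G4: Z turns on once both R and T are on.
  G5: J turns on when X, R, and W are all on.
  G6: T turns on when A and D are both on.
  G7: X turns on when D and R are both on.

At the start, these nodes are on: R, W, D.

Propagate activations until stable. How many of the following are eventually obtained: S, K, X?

2

G7: D and R on → X on.
G5: X, R, and W on → J on.
G2: J and D on → S on.
S: reached.
K would need R and A (G3), but A never turns on.
X: reached.
Reached: S and X — 2 of the 3.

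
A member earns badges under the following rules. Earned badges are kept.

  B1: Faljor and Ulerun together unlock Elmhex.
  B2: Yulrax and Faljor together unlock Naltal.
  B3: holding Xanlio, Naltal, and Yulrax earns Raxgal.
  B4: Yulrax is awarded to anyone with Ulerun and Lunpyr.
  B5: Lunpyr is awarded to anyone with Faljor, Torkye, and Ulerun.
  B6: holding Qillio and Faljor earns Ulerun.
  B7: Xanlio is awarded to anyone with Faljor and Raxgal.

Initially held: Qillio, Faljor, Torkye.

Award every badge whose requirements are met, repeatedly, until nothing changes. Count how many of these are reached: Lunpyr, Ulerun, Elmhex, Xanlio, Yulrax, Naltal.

With Qillio and Faljor, Ulerun is earned (B6).
With Faljor and Ulerun, Elmhex is earned (B1).
With Faljor, Torkye, and Ulerun, Lunpyr is earned (B5).
With Ulerun and Lunpyr, Yulrax is earned (B4).
With Yulrax and Faljor, Naltal is earned (B2).
Lunpyr: reached.
Ulerun: reached.
Elmhex: reached.
Xanlio would need Faljor and Raxgal (B7), but Raxgal is never earned.
Yulrax: reached.
Naltal: reached.
Reached: Lunpyr, Ulerun, Elmhex, Yulrax, and Naltal — 5 of the 6.

5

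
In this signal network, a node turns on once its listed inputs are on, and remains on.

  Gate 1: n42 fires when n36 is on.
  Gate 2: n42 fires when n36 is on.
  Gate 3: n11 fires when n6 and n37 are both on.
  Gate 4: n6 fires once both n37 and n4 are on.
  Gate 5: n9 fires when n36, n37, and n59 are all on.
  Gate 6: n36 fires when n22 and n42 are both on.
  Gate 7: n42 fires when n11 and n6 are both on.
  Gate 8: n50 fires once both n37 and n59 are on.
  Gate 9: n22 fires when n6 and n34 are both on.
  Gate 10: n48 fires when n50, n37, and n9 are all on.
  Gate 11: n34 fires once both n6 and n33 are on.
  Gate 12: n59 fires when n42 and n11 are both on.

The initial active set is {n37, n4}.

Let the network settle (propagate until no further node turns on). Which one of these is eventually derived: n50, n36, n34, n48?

Gate 4: n37 and n4 on → n6 on.
n6 and n37 are on, so n11 fires (Gate 3).
Gate 7: n11 and n6 on → n42 on.
n42 and n11 are on, so n59 fires (Gate 12).
n37 and n59 are on, so n50 fires (Gate 8).
n36 would need n22 and n42 (Gate 6), but n22 never turns on. n34 would need n6 and n33 (Gate 11), but n33 never turns on. n48 would need n50, n37, and n9 (Gate 10), but n9 never turns on.

n50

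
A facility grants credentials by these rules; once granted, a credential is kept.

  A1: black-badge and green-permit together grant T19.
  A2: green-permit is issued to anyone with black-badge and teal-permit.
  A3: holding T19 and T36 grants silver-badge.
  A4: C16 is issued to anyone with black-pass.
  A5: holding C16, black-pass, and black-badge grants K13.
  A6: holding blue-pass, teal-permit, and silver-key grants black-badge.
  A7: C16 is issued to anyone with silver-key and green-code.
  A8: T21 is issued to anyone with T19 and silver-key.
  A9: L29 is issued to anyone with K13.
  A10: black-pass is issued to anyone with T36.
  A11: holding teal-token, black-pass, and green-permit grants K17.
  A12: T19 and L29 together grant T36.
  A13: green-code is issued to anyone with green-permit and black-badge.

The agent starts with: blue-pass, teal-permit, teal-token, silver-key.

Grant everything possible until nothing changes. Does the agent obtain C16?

Yes

Holding blue-pass, teal-permit, and silver-key grants black-badge (A6).
Holding black-badge and teal-permit grants green-permit (A2).
Holding green-permit and black-badge grants green-code (A13).
Holding silver-key and green-code grants C16 (A7).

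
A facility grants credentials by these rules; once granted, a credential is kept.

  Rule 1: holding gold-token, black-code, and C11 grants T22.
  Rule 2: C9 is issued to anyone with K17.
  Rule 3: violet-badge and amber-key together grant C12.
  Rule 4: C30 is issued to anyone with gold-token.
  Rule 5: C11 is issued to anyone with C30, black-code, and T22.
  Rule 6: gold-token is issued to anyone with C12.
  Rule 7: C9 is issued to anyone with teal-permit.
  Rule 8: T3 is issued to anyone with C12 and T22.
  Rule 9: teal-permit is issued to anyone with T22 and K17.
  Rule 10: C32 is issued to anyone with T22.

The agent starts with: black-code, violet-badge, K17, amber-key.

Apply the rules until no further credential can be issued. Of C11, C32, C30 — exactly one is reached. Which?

C30

Holding violet-badge and amber-key grants C12 (Rule 3).
Holding C12 grants gold-token (Rule 6).
Holding gold-token grants C30 (Rule 4).
C11 would need C30, black-code, and T22 (Rule 5), but T22 is never granted. C32 would need T22 (Rule 10), but T22 is never granted.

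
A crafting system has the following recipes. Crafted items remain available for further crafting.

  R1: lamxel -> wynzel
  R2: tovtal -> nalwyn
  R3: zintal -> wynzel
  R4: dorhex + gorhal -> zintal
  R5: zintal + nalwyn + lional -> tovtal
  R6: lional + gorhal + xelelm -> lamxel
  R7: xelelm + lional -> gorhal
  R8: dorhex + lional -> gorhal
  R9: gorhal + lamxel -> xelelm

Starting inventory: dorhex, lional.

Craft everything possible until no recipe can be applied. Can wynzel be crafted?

Yes

dorhex + lional -> gorhal (R8).
dorhex + gorhal -> zintal (R4).
Using R3, zintal makes wynzel.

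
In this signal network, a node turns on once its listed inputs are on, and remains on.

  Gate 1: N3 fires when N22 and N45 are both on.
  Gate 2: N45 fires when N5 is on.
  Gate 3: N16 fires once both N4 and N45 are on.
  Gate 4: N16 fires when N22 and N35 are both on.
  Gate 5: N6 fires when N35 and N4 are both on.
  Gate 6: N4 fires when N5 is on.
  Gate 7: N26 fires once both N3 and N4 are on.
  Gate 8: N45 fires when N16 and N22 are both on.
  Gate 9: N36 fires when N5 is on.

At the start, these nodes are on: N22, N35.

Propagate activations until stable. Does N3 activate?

Yes

N22 and N35 are on, so N16 fires (Gate 4).
N16 and N22 are on, so N45 fires (Gate 8).
Gate 1: N22 and N45 on → N3 on.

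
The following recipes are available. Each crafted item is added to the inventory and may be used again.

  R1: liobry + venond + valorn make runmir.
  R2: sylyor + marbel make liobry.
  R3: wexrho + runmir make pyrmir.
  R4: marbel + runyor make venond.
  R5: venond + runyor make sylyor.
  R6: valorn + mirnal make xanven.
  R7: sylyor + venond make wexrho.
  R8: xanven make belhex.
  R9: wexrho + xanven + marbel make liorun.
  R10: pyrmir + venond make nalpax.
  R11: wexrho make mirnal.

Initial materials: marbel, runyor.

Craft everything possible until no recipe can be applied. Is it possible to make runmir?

No

runmir would need liobry, venond, and valorn (R1), but valorn is never obtained.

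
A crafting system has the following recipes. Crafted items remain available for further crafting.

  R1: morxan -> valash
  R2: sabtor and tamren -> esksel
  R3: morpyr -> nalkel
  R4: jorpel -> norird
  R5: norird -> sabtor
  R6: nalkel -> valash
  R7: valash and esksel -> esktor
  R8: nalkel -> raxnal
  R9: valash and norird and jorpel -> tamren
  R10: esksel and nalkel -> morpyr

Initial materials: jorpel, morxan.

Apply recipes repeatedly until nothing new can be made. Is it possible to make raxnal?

raxnal would need nalkel (R8), but nalkel is never obtained.

No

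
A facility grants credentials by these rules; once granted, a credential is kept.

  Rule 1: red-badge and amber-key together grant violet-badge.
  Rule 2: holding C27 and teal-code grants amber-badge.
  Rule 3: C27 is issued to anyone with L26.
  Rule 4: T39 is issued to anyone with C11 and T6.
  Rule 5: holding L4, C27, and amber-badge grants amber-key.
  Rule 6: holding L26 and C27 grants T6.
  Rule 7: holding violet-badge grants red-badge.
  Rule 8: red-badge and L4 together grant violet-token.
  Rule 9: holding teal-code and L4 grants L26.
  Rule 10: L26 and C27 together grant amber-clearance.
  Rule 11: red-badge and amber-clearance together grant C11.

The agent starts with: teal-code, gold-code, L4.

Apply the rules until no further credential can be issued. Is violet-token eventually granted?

No

violet-token would need red-badge and L4 (Rule 8), but red-badge is never granted.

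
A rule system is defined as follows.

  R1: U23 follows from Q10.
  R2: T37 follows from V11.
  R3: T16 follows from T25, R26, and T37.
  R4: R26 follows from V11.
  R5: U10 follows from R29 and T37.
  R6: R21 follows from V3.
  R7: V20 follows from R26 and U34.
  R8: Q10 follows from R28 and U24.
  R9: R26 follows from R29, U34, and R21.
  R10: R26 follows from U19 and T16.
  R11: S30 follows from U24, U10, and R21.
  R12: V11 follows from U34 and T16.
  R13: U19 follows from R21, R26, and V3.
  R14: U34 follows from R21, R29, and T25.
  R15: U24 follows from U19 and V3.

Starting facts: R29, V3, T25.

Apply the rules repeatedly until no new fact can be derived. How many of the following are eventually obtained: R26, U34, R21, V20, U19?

5

From V3, R6 gives R21.
From R21, R29, and T25, R14 gives U34.
From R29, U34, and R21, R9 gives R26.
R26 and U34 hold, so V20 follows (R7).
From R21, R26, and V3, R13 gives U19.
R26: reached.
U34: reached.
R21: reached.
V20: reached.
U19: reached.
All 5 are reached.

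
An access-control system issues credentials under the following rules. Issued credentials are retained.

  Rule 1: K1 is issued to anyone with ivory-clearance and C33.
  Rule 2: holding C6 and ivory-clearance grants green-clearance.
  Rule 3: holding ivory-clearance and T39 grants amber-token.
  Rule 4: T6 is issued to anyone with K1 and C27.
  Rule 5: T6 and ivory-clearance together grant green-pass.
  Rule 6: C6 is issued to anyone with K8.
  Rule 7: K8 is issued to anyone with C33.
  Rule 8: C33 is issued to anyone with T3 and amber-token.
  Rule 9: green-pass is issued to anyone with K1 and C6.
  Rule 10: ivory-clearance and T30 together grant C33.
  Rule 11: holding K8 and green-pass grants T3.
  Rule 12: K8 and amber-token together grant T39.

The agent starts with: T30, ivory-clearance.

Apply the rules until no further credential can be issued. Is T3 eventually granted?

Holding ivory-clearance and T30 grants C33 (Rule 10).
Holding C33 grants K8 (Rule 7).
Holding ivory-clearance and C33 grants K1 (Rule 1).
Holding K8 grants C6 (Rule 6).
Holding K1 and C6 grants green-pass (Rule 9).
Holding K8 and green-pass grants T3 (Rule 11).

Yes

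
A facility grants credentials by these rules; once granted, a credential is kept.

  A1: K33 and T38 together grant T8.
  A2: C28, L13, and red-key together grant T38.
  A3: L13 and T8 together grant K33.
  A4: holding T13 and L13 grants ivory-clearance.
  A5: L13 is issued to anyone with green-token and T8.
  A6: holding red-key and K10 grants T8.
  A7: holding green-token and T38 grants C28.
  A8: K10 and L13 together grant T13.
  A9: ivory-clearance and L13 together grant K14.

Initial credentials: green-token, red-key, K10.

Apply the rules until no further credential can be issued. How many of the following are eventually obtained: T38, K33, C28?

Holding red-key and K10 grants T8 (A6).
Holding green-token and T8 grants L13 (A5).
Holding L13 and T8 grants K33 (A3).
T38 would need C28, L13, and red-key (A2), but C28 is never granted.
K33: reached.
C28 would need green-token and T38 (A7), but T38 is never granted.
Reached: K33 — 1 of the 3.

1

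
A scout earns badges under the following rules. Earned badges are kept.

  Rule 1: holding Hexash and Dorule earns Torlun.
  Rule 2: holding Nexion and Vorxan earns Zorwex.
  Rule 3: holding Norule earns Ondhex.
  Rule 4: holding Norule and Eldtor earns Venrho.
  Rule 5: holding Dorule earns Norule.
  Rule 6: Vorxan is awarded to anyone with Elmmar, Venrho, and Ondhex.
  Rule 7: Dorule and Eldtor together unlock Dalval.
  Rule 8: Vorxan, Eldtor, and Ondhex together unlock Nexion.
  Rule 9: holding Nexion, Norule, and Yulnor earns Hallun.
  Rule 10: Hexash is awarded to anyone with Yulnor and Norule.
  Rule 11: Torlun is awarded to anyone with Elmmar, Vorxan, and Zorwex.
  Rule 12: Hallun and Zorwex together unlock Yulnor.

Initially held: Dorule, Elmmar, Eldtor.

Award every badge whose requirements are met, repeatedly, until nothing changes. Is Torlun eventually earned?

Yes

With Dorule, Norule is earned (Rule 5).
With Norule and Eldtor, Venrho is earned (Rule 4).
With Norule, Ondhex is earned (Rule 3).
With Elmmar, Venrho, and Ondhex, Vorxan is earned (Rule 6).
With Vorxan, Eldtor, and Ondhex, Nexion is earned (Rule 8).
With Nexion and Vorxan, Zorwex is earned (Rule 2).
With Elmmar, Vorxan, and Zorwex, Torlun is earned (Rule 11).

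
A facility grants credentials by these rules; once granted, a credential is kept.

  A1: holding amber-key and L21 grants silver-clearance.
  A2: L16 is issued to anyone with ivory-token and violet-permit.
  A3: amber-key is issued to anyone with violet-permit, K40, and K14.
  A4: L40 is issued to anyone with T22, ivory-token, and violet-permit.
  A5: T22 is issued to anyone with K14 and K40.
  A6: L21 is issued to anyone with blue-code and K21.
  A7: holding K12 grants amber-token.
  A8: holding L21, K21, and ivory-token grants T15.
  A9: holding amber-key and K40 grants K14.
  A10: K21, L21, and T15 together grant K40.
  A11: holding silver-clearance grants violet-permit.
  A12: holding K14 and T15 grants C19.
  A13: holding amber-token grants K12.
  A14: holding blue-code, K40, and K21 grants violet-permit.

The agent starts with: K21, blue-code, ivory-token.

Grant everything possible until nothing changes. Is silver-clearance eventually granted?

No

silver-clearance would need amber-key and L21 (A1), but amber-key is never granted.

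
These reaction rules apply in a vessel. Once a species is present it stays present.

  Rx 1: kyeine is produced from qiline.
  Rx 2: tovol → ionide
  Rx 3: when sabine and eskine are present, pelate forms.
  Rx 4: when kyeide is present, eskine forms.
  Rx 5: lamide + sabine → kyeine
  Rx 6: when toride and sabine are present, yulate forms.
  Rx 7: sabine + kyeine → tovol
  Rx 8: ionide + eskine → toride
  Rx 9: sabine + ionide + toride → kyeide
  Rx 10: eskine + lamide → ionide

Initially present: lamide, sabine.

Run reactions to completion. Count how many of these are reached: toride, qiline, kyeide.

0

toride would need ionide and eskine (Rx 8), but eskine never forms.
No rule produces qiline, and it is not given.
kyeide would need sabine, ionide, and toride (Rx 9), but toride never forms.
None of the 3 are reached.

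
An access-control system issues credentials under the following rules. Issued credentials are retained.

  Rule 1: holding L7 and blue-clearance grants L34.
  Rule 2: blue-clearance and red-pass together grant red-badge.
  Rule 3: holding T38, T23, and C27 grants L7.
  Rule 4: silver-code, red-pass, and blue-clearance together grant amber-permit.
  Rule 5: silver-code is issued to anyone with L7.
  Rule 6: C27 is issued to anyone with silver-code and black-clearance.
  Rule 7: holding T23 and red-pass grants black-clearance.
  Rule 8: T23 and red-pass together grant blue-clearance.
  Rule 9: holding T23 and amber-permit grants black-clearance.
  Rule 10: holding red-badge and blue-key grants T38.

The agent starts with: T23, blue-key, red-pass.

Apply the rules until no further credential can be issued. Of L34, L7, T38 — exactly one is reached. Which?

T38

Holding T23 and red-pass grants blue-clearance (Rule 8).
Holding blue-clearance and red-pass grants red-badge (Rule 2).
Holding red-badge and blue-key grants T38 (Rule 10).
L7 would need T38, T23, and C27 (Rule 3), but C27 is never granted. L34 would need L7 and blue-clearance (Rule 1), but L7 is never granted.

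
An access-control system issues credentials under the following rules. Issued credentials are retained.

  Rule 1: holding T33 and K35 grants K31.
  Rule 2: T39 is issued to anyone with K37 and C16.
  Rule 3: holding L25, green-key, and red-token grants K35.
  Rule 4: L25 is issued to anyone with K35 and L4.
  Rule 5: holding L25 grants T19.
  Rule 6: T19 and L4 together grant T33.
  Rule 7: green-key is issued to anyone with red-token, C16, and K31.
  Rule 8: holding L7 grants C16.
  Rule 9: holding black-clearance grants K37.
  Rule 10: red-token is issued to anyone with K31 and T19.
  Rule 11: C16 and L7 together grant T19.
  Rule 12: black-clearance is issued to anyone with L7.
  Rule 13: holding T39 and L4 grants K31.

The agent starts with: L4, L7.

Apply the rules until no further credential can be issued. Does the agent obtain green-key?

Holding L7 grants black-clearance (Rule 12).
Holding L7 grants C16 (Rule 8).
Holding C16 and L7 grants T19 (Rule 11).
Holding black-clearance grants K37 (Rule 9).
Holding K37 and C16 grants T39 (Rule 2).
Holding T39 and L4 grants K31 (Rule 13).
Holding K31 and T19 grants red-token (Rule 10).
Holding red-token, C16, and K31 grants green-key (Rule 7).

Yes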